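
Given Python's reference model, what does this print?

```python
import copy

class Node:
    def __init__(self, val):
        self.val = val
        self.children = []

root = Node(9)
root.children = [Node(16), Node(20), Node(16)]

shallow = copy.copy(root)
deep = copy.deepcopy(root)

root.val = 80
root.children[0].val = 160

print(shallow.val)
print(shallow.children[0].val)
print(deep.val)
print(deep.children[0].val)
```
9
160
9
16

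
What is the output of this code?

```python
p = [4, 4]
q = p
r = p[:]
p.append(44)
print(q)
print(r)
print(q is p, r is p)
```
[4, 4, 44]
[4, 4]
True False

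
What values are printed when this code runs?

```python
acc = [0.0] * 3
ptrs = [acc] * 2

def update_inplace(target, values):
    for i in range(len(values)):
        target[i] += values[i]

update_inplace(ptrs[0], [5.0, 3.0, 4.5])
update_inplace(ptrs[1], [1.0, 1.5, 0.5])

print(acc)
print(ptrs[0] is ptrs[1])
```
[6.0, 4.5, 5.0]
True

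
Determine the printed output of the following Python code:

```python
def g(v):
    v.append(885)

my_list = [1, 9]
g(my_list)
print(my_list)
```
[1, 9, 885]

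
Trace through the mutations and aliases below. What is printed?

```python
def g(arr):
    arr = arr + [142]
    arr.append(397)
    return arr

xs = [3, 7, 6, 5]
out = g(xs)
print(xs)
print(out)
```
[3, 7, 6, 5]
[3, 7, 6, 5, 142, 397]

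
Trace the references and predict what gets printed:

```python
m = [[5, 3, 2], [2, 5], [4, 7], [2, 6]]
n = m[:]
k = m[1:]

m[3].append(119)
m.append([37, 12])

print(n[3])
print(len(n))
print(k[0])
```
[2, 6, 119]
4
[2, 5]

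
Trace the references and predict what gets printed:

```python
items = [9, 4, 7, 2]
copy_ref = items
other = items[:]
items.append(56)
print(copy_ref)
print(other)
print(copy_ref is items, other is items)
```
[9, 4, 7, 2, 56]
[9, 4, 7, 2]
True False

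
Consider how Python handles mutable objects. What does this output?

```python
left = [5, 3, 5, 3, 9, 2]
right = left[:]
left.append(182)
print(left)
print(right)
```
[5, 3, 5, 3, 9, 2, 182]
[5, 3, 5, 3, 9, 2]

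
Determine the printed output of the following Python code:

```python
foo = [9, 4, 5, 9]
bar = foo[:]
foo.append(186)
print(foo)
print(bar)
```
[9, 4, 5, 9, 186]
[9, 4, 5, 9]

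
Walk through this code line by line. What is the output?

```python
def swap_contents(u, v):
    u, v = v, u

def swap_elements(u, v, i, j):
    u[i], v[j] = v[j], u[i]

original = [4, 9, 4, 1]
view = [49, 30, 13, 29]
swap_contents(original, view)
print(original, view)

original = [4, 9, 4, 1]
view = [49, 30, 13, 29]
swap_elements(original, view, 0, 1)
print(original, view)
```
[4, 9, 4, 1] [49, 30, 13, 29]
[30, 9, 4, 1] [49, 4, 13, 29]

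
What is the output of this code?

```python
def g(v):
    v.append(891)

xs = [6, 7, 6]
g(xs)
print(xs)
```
[6, 7, 6, 891]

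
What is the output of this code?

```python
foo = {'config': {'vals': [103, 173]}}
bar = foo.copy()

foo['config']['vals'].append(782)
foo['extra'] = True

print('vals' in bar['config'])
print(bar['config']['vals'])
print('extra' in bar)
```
True
[103, 173, 782]
False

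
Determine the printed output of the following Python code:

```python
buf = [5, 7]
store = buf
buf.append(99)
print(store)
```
[5, 7, 99]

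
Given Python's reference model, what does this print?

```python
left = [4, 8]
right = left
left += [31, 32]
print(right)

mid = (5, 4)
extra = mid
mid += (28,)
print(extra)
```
[4, 8, 31, 32]
(5, 4)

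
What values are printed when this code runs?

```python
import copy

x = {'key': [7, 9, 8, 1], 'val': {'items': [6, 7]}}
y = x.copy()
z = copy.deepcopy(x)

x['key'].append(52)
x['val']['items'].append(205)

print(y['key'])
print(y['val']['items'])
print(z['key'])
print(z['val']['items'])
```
[7, 9, 8, 1, 52]
[6, 7, 205]
[7, 9, 8, 1]
[6, 7]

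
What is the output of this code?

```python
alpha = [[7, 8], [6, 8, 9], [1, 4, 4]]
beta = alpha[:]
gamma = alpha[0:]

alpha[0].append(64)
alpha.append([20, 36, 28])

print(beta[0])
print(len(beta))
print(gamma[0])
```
[7, 8, 64]
3
[7, 8, 64]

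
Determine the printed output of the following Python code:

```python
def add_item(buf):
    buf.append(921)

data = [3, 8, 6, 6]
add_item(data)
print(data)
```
[3, 8, 6, 6, 921]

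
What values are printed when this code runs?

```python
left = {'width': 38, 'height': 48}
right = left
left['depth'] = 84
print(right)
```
{'width': 38, 'height': 48, 'depth': 84}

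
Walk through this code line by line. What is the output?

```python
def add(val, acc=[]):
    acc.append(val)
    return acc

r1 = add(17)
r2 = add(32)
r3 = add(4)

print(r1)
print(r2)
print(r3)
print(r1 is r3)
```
[17, 32, 4]
[17, 32, 4]
[17, 32, 4]
True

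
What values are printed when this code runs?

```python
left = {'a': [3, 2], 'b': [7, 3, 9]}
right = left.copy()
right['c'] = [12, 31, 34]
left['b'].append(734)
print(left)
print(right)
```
{'a': [3, 2], 'b': [7, 3, 9, 734]}
{'a': [3, 2], 'b': [7, 3, 9, 734], 'c': [12, 31, 34]}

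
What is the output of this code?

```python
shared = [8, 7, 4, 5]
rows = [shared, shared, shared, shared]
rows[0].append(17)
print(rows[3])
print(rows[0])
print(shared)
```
[8, 7, 4, 5, 17]
[8, 7, 4, 5, 17]
[8, 7, 4, 5, 17]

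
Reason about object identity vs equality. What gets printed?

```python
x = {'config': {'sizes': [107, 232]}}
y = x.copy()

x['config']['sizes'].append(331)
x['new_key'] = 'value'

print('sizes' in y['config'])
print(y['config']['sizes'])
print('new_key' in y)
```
True
[107, 232, 331]
False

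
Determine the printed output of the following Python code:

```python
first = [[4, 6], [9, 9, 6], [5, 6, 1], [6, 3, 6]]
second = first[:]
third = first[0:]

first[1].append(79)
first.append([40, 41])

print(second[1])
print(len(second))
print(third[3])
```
[9, 9, 6, 79]
4
[6, 3, 6]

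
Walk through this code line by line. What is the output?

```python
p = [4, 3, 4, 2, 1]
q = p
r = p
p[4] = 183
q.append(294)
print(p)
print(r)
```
[4, 3, 4, 2, 183, 294]
[4, 3, 4, 2, 183, 294]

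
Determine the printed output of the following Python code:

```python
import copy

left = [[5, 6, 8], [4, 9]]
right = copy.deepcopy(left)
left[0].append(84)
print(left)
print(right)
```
[[5, 6, 8, 84], [4, 9]]
[[5, 6, 8], [4, 9]]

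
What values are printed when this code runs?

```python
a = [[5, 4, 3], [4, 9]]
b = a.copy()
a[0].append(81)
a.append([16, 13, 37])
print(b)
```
[[5, 4, 3, 81], [4, 9]]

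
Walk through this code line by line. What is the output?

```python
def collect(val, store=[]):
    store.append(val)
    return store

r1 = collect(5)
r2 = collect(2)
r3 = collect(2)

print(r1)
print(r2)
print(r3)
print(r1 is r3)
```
[5, 2, 2]
[5, 2, 2]
[5, 2, 2]
True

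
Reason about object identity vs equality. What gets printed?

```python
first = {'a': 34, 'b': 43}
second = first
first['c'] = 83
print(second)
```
{'a': 34, 'b': 43, 'c': 83}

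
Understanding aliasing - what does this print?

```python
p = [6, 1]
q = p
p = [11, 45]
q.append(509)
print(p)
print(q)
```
[11, 45]
[6, 1, 509]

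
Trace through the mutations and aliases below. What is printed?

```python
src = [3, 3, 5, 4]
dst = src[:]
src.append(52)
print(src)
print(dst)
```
[3, 3, 5, 4, 52]
[3, 3, 5, 4]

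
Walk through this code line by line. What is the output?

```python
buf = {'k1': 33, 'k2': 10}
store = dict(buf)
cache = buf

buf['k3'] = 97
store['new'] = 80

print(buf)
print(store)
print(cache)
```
{'k1': 33, 'k2': 10, 'k3': 97}
{'k1': 33, 'k2': 10, 'new': 80}
{'k1': 33, 'k2': 10, 'k3': 97}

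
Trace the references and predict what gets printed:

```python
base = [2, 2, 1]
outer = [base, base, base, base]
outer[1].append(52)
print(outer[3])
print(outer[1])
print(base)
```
[2, 2, 1, 52]
[2, 2, 1, 52]
[2, 2, 1, 52]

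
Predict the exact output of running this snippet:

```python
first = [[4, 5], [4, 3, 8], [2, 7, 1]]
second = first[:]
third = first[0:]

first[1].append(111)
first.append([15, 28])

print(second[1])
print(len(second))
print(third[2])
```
[4, 3, 8, 111]
3
[2, 7, 1]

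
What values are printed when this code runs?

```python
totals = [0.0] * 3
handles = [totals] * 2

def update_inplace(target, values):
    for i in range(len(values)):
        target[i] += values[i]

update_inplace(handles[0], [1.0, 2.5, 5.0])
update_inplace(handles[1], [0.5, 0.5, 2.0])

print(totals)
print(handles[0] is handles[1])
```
[1.5, 3.0, 7.0]
True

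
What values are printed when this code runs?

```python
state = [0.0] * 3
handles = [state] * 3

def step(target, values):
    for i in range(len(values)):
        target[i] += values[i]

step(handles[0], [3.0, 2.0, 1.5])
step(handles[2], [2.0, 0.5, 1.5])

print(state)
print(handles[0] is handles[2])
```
[5.0, 2.5, 3.0]
True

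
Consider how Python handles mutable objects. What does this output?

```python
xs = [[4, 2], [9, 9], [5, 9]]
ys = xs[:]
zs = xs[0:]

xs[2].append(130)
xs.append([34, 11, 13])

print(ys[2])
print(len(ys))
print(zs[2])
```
[5, 9, 130]
3
[5, 9, 130]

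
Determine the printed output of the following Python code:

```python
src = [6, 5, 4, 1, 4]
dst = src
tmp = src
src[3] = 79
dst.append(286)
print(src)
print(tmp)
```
[6, 5, 4, 79, 4, 286]
[6, 5, 4, 79, 4, 286]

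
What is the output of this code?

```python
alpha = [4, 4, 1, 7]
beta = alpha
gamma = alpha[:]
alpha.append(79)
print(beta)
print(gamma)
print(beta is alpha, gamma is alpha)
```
[4, 4, 1, 7, 79]
[4, 4, 1, 7]
True False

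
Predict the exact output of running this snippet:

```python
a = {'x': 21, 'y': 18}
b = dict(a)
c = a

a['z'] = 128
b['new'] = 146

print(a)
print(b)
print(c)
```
{'x': 21, 'y': 18, 'z': 128}
{'x': 21, 'y': 18, 'new': 146}
{'x': 21, 'y': 18, 'z': 128}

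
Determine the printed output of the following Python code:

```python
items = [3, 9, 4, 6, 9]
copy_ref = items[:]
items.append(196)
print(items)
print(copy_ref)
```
[3, 9, 4, 6, 9, 196]
[3, 9, 4, 6, 9]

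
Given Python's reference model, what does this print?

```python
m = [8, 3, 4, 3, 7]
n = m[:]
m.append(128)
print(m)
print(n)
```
[8, 3, 4, 3, 7, 128]
[8, 3, 4, 3, 7]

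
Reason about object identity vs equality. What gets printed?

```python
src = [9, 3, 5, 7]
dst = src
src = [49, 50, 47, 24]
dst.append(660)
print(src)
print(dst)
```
[49, 50, 47, 24]
[9, 3, 5, 7, 660]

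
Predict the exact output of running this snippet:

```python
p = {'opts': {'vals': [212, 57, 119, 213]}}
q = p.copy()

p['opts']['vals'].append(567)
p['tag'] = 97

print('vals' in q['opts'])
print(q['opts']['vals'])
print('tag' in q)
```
True
[212, 57, 119, 213, 567]
False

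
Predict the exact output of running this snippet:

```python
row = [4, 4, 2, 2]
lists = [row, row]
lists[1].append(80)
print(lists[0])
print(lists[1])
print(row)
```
[4, 4, 2, 2, 80]
[4, 4, 2, 2, 80]
[4, 4, 2, 2, 80]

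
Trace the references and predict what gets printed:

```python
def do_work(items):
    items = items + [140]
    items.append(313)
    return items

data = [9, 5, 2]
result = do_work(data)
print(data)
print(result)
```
[9, 5, 2]
[9, 5, 2, 140, 313]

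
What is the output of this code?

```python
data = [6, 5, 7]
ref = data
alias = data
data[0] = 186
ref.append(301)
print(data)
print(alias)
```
[186, 5, 7, 301]
[186, 5, 7, 301]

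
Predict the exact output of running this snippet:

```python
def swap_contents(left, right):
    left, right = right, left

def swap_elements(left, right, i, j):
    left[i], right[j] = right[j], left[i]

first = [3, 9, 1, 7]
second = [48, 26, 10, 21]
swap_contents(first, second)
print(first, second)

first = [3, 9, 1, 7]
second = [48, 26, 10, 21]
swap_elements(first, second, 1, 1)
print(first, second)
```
[3, 9, 1, 7] [48, 26, 10, 21]
[3, 26, 1, 7] [48, 9, 10, 21]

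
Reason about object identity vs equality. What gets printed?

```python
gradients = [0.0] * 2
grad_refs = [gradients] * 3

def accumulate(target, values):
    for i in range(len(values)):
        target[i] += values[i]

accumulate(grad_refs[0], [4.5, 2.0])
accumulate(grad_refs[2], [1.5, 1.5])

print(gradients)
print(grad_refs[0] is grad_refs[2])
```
[6.0, 3.5]
True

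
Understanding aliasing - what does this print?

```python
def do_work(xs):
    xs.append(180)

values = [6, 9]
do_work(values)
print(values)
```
[6, 9, 180]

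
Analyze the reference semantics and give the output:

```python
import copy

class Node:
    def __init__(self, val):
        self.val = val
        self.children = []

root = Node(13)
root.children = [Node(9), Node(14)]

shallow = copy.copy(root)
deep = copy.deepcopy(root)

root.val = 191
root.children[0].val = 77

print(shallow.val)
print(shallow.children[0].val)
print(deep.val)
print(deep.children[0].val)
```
13
77
13
9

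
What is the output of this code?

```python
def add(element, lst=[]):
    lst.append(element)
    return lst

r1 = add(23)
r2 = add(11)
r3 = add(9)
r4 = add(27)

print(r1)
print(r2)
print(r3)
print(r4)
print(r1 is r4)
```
[23, 11, 9, 27]
[23, 11, 9, 27]
[23, 11, 9, 27]
[23, 11, 9, 27]
True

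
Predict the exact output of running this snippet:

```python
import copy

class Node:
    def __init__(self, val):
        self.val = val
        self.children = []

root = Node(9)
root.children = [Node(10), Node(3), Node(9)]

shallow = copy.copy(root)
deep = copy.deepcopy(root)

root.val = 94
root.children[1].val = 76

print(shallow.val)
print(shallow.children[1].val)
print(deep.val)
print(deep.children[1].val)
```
9
76
9
3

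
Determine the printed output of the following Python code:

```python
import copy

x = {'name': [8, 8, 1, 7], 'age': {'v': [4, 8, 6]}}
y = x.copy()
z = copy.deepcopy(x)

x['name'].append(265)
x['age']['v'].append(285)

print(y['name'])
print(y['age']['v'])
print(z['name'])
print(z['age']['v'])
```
[8, 8, 1, 7, 265]
[4, 8, 6, 285]
[8, 8, 1, 7]
[4, 8, 6]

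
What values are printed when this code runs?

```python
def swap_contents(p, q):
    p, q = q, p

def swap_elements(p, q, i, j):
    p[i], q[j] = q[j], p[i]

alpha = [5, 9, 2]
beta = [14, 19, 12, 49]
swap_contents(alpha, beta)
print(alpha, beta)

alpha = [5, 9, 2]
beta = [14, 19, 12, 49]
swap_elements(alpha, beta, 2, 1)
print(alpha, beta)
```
[5, 9, 2] [14, 19, 12, 49]
[5, 9, 19] [14, 2, 12, 49]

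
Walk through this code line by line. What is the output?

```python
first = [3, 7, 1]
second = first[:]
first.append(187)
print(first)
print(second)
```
[3, 7, 1, 187]
[3, 7, 1]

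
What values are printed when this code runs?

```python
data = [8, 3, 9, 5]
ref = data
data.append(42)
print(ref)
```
[8, 3, 9, 5, 42]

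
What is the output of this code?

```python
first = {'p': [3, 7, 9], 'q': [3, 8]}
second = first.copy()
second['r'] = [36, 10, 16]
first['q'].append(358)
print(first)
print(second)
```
{'p': [3, 7, 9], 'q': [3, 8, 358]}
{'p': [3, 7, 9], 'q': [3, 8, 358], 'r': [36, 10, 16]}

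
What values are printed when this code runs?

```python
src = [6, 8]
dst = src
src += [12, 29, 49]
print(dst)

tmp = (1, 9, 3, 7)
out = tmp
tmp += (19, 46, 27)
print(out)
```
[6, 8, 12, 29, 49]
(1, 9, 3, 7)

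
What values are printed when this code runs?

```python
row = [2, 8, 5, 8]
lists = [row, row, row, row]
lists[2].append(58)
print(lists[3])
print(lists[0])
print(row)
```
[2, 8, 5, 8, 58]
[2, 8, 5, 8, 58]
[2, 8, 5, 8, 58]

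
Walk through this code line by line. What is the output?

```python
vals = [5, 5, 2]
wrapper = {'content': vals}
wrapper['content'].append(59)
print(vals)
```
[5, 5, 2, 59]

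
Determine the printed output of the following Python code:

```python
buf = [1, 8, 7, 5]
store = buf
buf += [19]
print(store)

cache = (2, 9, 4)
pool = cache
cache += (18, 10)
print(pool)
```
[1, 8, 7, 5, 19]
(2, 9, 4)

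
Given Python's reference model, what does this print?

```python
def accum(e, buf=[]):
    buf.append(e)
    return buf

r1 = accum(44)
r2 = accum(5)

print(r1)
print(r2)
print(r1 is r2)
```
[44, 5]
[44, 5]
True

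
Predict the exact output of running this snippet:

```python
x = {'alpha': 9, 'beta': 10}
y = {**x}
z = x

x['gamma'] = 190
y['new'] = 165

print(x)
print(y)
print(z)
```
{'alpha': 9, 'beta': 10, 'gamma': 190}
{'alpha': 9, 'beta': 10, 'new': 165}
{'alpha': 9, 'beta': 10, 'gamma': 190}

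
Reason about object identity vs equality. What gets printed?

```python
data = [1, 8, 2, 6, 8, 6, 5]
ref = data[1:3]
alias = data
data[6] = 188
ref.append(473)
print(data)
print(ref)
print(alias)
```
[1, 8, 2, 6, 8, 6, 188]
[8, 2, 473]
[1, 8, 2, 6, 8, 6, 188]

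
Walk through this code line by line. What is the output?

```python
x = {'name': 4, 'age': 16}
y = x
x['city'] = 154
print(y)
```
{'name': 4, 'age': 16, 'city': 154}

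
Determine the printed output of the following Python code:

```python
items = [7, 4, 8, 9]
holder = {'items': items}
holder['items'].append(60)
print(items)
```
[7, 4, 8, 9, 60]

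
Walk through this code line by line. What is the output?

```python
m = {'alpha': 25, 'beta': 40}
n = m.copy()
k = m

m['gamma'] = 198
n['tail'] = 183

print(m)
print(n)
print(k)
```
{'alpha': 25, 'beta': 40, 'gamma': 198}
{'alpha': 25, 'beta': 40, 'tail': 183}
{'alpha': 25, 'beta': 40, 'gamma': 198}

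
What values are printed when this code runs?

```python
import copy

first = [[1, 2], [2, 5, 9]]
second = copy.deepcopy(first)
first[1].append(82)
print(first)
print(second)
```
[[1, 2], [2, 5, 9, 82]]
[[1, 2], [2, 5, 9]]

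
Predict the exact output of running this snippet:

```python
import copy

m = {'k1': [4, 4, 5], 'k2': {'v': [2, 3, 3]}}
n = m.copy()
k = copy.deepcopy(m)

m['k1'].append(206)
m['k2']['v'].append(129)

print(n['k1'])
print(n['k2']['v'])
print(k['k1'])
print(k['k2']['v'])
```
[4, 4, 5, 206]
[2, 3, 3, 129]
[4, 4, 5]
[2, 3, 3]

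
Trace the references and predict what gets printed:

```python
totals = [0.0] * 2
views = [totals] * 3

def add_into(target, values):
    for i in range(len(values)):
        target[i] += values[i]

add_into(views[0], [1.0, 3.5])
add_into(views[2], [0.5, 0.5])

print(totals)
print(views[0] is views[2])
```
[1.5, 4.0]
True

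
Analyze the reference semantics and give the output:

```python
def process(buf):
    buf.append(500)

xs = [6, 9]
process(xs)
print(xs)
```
[6, 9, 500]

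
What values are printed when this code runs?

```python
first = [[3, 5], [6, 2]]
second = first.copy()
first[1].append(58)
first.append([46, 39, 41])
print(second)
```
[[3, 5], [6, 2, 58]]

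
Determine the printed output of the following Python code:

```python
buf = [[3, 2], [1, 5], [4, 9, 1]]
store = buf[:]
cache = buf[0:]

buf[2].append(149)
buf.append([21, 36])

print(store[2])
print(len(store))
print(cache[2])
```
[4, 9, 1, 149]
3
[4, 9, 1, 149]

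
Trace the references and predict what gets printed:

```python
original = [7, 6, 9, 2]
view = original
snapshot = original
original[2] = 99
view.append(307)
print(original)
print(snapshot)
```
[7, 6, 99, 2, 307]
[7, 6, 99, 2, 307]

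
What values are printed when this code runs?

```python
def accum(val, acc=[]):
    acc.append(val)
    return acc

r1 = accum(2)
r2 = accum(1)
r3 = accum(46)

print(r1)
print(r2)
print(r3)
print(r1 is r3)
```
[2, 1, 46]
[2, 1, 46]
[2, 1, 46]
True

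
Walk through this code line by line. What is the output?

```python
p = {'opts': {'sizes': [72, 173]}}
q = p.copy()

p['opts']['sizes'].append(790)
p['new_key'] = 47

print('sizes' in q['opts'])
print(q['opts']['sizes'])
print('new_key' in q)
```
True
[72, 173, 790]
False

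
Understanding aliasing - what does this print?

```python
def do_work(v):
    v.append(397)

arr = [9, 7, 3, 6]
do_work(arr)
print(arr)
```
[9, 7, 3, 6, 397]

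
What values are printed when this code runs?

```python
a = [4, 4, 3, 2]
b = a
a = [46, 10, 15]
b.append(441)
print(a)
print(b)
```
[46, 10, 15]
[4, 4, 3, 2, 441]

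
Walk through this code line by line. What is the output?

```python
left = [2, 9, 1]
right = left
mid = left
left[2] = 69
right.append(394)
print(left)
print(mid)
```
[2, 9, 69, 394]
[2, 9, 69, 394]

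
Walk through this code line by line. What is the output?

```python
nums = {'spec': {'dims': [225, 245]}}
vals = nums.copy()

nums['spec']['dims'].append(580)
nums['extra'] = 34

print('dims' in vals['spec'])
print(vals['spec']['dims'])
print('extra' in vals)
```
True
[225, 245, 580]
False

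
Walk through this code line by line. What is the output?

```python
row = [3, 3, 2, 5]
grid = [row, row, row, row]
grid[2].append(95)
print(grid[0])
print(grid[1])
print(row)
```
[3, 3, 2, 5, 95]
[3, 3, 2, 5, 95]
[3, 3, 2, 5, 95]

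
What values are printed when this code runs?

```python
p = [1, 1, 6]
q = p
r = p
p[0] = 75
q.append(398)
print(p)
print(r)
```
[75, 1, 6, 398]
[75, 1, 6, 398]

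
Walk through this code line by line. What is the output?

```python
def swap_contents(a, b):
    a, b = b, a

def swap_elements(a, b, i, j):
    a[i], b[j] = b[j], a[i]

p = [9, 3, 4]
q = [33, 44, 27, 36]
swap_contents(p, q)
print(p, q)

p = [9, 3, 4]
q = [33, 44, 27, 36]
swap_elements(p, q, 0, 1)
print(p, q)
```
[9, 3, 4] [33, 44, 27, 36]
[44, 3, 4] [33, 9, 27, 36]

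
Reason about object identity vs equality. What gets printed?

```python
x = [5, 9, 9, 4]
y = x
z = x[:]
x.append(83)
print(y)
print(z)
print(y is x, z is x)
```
[5, 9, 9, 4, 83]
[5, 9, 9, 4]
True False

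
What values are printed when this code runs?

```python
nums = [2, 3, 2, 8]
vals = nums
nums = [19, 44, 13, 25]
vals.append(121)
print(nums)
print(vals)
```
[19, 44, 13, 25]
[2, 3, 2, 8, 121]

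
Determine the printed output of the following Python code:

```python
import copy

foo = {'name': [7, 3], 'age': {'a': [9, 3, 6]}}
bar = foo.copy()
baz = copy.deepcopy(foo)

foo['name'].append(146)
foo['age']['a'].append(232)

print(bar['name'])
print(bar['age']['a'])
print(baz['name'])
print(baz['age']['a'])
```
[7, 3, 146]
[9, 3, 6, 232]
[7, 3]
[9, 3, 6]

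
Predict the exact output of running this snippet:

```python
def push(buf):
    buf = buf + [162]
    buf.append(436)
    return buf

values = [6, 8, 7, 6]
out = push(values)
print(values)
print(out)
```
[6, 8, 7, 6]
[6, 8, 7, 6, 162, 436]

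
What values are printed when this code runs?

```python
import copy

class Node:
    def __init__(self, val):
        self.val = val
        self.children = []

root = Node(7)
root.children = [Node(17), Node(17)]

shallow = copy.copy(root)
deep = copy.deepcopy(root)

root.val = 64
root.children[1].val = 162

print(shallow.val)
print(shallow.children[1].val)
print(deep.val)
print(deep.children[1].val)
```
7
162
7
17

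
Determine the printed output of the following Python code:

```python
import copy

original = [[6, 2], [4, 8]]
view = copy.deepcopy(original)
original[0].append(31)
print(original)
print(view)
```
[[6, 2, 31], [4, 8]]
[[6, 2], [4, 8]]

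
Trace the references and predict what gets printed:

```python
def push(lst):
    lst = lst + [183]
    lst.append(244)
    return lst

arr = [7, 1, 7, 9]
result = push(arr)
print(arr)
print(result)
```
[7, 1, 7, 9]
[7, 1, 7, 9, 183, 244]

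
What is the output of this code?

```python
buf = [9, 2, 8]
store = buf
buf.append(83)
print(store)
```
[9, 2, 8, 83]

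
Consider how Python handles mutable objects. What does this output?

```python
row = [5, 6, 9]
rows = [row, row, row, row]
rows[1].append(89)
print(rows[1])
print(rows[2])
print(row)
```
[5, 6, 9, 89]
[5, 6, 9, 89]
[5, 6, 9, 89]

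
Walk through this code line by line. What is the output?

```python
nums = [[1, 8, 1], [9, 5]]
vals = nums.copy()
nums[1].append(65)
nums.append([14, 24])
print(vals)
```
[[1, 8, 1], [9, 5, 65]]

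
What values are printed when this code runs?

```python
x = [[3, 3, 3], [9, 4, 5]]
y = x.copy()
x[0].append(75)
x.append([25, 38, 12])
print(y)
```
[[3, 3, 3, 75], [9, 4, 5]]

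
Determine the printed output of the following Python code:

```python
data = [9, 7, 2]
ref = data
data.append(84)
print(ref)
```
[9, 7, 2, 84]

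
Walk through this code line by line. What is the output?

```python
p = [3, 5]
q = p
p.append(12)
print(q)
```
[3, 5, 12]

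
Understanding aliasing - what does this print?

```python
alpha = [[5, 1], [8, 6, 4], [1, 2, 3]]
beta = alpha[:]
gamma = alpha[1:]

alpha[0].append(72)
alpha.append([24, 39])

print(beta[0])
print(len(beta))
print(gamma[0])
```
[5, 1, 72]
3
[8, 6, 4]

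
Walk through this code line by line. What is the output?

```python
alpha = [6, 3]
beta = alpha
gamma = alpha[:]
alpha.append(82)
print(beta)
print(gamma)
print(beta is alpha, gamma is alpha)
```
[6, 3, 82]
[6, 3]
True False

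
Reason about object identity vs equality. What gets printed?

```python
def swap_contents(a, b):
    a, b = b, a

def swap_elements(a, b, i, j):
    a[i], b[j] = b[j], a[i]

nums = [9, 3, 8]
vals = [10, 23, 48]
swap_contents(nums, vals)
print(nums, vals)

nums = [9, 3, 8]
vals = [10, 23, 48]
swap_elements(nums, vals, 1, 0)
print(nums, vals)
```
[9, 3, 8] [10, 23, 48]
[9, 10, 8] [3, 23, 48]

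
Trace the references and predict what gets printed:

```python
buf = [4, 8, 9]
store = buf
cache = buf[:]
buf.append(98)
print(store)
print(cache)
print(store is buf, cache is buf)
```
[4, 8, 9, 98]
[4, 8, 9]
True False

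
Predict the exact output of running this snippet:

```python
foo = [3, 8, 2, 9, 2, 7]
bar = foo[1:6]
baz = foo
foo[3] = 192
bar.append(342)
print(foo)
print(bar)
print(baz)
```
[3, 8, 2, 192, 2, 7]
[8, 2, 9, 2, 7, 342]
[3, 8, 2, 192, 2, 7]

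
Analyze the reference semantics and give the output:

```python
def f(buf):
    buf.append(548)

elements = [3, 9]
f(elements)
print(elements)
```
[3, 9, 548]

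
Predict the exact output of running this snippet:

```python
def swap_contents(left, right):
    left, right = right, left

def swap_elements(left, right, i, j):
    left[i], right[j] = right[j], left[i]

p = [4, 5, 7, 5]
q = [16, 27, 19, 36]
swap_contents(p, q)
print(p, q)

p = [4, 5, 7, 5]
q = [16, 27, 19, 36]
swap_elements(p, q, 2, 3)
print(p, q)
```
[4, 5, 7, 5] [16, 27, 19, 36]
[4, 5, 36, 5] [16, 27, 19, 7]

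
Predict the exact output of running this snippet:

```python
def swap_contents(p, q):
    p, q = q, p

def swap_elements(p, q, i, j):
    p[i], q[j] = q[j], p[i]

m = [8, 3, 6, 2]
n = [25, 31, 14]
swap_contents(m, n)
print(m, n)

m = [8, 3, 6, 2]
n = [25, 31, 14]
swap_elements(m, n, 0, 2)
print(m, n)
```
[8, 3, 6, 2] [25, 31, 14]
[14, 3, 6, 2] [25, 31, 8]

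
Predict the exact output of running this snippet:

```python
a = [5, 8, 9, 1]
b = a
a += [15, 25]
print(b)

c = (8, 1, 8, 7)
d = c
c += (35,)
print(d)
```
[5, 8, 9, 1, 15, 25]
(8, 1, 8, 7)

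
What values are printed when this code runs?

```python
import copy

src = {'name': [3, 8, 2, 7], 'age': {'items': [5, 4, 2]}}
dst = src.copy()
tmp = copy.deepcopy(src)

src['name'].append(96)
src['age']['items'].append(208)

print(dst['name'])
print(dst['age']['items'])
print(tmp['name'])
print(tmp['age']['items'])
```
[3, 8, 2, 7, 96]
[5, 4, 2, 208]
[3, 8, 2, 7]
[5, 4, 2]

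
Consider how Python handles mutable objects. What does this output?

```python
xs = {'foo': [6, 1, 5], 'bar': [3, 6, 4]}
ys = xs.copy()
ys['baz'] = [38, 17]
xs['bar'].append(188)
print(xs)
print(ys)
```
{'foo': [6, 1, 5], 'bar': [3, 6, 4, 188]}
{'foo': [6, 1, 5], 'bar': [3, 6, 4, 188], 'baz': [38, 17]}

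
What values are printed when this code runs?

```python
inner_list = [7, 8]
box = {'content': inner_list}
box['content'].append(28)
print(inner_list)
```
[7, 8, 28]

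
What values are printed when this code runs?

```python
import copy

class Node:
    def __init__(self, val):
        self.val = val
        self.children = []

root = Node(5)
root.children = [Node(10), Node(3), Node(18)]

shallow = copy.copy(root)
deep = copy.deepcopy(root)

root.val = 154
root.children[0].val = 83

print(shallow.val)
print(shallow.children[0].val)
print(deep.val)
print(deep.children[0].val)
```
5
83
5
10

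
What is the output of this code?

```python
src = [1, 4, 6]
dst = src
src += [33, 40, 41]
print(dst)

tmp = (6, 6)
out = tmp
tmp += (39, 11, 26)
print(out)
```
[1, 4, 6, 33, 40, 41]
(6, 6)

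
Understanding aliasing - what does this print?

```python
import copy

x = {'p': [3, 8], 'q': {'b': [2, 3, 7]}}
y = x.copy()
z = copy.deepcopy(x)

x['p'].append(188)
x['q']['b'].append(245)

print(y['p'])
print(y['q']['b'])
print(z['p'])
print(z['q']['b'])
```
[3, 8, 188]
[2, 3, 7, 245]
[3, 8]
[2, 3, 7]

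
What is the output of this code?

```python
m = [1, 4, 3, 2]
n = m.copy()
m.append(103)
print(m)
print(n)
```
[1, 4, 3, 2, 103]
[1, 4, 3, 2]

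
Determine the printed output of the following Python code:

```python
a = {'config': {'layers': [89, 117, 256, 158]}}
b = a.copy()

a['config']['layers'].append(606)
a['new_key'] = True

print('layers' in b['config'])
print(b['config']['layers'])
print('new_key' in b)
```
True
[89, 117, 256, 158, 606]
False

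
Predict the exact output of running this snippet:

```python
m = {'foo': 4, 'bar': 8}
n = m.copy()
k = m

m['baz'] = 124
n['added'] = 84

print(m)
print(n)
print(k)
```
{'foo': 4, 'bar': 8, 'baz': 124}
{'foo': 4, 'bar': 8, 'added': 84}
{'foo': 4, 'bar': 8, 'baz': 124}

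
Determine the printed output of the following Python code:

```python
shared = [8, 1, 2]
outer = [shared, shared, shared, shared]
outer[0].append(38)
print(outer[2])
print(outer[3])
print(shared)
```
[8, 1, 2, 38]
[8, 1, 2, 38]
[8, 1, 2, 38]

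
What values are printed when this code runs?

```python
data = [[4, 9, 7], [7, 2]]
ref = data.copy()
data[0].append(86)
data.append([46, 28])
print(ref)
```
[[4, 9, 7, 86], [7, 2]]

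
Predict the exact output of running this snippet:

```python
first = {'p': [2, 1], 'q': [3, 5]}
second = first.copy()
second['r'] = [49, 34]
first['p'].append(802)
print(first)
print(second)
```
{'p': [2, 1, 802], 'q': [3, 5]}
{'p': [2, 1, 802], 'q': [3, 5], 'r': [49, 34]}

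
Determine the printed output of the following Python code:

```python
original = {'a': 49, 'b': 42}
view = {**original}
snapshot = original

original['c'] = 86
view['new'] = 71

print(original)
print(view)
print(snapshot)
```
{'a': 49, 'b': 42, 'c': 86}
{'a': 49, 'b': 42, 'new': 71}
{'a': 49, 'b': 42, 'c': 86}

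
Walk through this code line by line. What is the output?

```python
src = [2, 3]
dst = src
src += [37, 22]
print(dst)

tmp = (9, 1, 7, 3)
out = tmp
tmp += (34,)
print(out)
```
[2, 3, 37, 22]
(9, 1, 7, 3)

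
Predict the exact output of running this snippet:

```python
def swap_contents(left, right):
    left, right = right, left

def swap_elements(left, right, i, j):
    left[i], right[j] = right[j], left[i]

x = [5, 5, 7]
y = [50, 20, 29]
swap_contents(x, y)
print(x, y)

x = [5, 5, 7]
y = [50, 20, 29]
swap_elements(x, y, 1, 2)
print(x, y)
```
[5, 5, 7] [50, 20, 29]
[5, 29, 7] [50, 20, 5]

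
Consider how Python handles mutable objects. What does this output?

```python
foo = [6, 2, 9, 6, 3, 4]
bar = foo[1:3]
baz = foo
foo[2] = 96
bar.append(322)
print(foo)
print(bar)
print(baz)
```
[6, 2, 96, 6, 3, 4]
[2, 9, 322]
[6, 2, 96, 6, 3, 4]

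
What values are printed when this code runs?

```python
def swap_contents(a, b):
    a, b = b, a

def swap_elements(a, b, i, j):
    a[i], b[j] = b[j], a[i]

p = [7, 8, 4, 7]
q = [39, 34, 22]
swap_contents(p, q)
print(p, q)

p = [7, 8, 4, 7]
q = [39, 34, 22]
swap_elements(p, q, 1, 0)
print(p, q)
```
[7, 8, 4, 7] [39, 34, 22]
[7, 39, 4, 7] [8, 34, 22]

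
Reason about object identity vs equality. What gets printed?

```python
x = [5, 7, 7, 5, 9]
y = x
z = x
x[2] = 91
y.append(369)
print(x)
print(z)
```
[5, 7, 91, 5, 9, 369]
[5, 7, 91, 5, 9, 369]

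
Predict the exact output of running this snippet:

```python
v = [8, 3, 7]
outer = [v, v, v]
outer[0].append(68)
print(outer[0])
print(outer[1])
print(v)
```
[8, 3, 7, 68]
[8, 3, 7, 68]
[8, 3, 7, 68]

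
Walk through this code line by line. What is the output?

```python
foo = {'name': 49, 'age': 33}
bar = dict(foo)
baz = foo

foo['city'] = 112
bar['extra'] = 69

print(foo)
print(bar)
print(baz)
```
{'name': 49, 'age': 33, 'city': 112}
{'name': 49, 'age': 33, 'extra': 69}
{'name': 49, 'age': 33, 'city': 112}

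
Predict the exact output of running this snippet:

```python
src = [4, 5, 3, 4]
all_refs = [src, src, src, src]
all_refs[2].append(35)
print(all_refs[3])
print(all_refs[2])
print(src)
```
[4, 5, 3, 4, 35]
[4, 5, 3, 4, 35]
[4, 5, 3, 4, 35]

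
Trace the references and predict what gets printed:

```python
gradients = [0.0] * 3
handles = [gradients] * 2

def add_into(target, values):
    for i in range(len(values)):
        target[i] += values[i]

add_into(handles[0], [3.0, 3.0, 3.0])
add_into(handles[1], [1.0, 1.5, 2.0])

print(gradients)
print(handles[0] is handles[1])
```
[4.0, 4.5, 5.0]
True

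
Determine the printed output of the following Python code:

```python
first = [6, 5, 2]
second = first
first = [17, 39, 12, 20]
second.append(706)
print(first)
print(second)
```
[17, 39, 12, 20]
[6, 5, 2, 706]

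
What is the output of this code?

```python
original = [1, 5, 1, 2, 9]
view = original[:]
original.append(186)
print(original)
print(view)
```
[1, 5, 1, 2, 9, 186]
[1, 5, 1, 2, 9]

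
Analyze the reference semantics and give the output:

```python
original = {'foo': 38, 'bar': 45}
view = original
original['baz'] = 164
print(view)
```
{'foo': 38, 'bar': 45, 'baz': 164}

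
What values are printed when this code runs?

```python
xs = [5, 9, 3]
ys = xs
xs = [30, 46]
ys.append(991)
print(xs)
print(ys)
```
[30, 46]
[5, 9, 3, 991]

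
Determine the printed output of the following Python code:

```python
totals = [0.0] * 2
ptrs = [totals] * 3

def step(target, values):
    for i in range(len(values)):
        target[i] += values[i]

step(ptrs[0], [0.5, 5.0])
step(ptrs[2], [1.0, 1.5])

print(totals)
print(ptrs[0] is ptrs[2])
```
[1.5, 6.5]
True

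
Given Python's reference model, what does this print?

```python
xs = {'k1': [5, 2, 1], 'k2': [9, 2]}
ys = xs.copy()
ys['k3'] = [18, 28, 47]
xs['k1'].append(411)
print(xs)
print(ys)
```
{'k1': [5, 2, 1, 411], 'k2': [9, 2]}
{'k1': [5, 2, 1, 411], 'k2': [9, 2], 'k3': [18, 28, 47]}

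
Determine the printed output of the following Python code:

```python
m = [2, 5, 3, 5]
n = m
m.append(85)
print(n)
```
[2, 5, 3, 5, 85]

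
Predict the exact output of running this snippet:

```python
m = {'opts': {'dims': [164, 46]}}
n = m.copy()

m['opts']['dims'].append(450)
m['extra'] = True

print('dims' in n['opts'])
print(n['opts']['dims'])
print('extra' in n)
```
True
[164, 46, 450]
False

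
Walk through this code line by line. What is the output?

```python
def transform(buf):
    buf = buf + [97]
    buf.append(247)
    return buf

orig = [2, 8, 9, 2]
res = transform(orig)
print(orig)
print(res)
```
[2, 8, 9, 2]
[2, 8, 9, 2, 97, 247]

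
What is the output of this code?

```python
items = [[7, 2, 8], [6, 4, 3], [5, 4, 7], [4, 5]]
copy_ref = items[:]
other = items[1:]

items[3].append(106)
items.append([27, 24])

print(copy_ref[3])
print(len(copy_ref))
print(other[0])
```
[4, 5, 106]
4
[6, 4, 3]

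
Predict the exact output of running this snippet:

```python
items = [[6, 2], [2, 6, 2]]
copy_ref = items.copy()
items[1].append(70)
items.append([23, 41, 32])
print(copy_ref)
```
[[6, 2], [2, 6, 2, 70]]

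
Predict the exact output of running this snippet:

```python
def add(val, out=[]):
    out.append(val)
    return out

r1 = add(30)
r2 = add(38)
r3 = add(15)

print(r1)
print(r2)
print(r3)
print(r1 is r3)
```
[30, 38, 15]
[30, 38, 15]
[30, 38, 15]
True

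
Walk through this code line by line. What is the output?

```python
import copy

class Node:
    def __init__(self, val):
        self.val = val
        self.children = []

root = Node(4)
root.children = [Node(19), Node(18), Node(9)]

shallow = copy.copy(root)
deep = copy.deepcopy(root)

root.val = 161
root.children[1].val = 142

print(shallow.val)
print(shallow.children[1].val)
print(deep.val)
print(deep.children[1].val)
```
4
142
4
18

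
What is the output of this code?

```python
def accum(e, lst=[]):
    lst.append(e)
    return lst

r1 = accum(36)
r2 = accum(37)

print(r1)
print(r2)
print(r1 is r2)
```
[36, 37]
[36, 37]
True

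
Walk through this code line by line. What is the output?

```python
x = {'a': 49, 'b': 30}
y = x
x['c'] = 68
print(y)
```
{'a': 49, 'b': 30, 'c': 68}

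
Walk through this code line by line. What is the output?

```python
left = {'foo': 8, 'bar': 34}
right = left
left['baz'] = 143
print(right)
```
{'foo': 8, 'bar': 34, 'baz': 143}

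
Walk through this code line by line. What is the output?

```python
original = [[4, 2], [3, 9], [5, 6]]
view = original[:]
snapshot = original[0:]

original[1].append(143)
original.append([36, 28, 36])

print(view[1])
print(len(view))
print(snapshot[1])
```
[3, 9, 143]
3
[3, 9, 143]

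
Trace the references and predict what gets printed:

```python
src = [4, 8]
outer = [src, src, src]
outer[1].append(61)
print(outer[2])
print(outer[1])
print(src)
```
[4, 8, 61]
[4, 8, 61]
[4, 8, 61]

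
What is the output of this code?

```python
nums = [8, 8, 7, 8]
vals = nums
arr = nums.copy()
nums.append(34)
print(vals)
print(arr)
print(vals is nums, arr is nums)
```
[8, 8, 7, 8, 34]
[8, 8, 7, 8]
True False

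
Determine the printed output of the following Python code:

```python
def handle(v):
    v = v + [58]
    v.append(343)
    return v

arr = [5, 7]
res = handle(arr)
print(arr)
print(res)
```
[5, 7]
[5, 7, 58, 343]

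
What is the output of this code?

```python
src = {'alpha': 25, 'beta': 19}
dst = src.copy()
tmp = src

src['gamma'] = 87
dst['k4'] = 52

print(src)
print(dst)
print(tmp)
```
{'alpha': 25, 'beta': 19, 'gamma': 87}
{'alpha': 25, 'beta': 19, 'k4': 52}
{'alpha': 25, 'beta': 19, 'gamma': 87}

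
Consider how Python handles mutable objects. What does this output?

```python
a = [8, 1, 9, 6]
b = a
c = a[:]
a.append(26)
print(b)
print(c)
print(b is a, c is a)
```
[8, 1, 9, 6, 26]
[8, 1, 9, 6]
True False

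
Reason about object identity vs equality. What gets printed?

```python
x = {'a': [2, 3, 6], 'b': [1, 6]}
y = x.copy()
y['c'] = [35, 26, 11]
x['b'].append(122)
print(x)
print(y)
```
{'a': [2, 3, 6], 'b': [1, 6, 122]}
{'a': [2, 3, 6], 'b': [1, 6, 122], 'c': [35, 26, 11]}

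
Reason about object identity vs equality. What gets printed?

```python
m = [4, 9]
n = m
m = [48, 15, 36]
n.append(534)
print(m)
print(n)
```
[48, 15, 36]
[4, 9, 534]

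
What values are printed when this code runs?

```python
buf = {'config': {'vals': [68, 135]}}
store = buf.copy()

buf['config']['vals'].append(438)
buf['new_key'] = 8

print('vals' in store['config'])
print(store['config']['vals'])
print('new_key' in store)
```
True
[68, 135, 438]
False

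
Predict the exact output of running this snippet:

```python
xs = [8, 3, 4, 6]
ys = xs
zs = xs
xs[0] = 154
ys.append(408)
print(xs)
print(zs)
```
[154, 3, 4, 6, 408]
[154, 3, 4, 6, 408]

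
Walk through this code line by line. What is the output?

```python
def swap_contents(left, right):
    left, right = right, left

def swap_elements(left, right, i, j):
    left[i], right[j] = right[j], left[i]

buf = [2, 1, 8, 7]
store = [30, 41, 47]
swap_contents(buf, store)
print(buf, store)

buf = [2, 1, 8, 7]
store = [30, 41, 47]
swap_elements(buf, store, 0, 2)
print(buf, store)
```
[2, 1, 8, 7] [30, 41, 47]
[47, 1, 8, 7] [30, 41, 2]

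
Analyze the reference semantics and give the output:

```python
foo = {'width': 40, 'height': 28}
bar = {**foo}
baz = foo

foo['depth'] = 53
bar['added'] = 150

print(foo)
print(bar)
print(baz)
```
{'width': 40, 'height': 28, 'depth': 53}
{'width': 40, 'height': 28, 'added': 150}
{'width': 40, 'height': 28, 'depth': 53}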